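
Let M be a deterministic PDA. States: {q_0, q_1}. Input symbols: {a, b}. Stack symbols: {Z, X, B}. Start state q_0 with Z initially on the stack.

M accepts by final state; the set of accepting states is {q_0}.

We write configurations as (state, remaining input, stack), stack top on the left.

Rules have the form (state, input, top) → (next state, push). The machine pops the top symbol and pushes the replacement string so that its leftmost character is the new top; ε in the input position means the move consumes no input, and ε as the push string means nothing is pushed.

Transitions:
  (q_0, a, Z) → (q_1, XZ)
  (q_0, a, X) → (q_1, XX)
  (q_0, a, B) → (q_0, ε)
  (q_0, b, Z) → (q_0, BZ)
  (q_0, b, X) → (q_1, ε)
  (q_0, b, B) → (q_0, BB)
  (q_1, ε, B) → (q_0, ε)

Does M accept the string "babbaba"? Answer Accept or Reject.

Accept

(q_0, babbaba, Z) ⊢ (q_0, abbaba, BZ) ⊢ (q_0, bbaba, Z) ⊢ (q_0, baba, BZ) ⊢ (q_0, aba, BBZ) ⊢ (q_0, ba, BZ) ⊢ (q_0, a, BBZ) ⊢ (q_0, ε, BZ)
All input consumed; state q_0 ∈ F.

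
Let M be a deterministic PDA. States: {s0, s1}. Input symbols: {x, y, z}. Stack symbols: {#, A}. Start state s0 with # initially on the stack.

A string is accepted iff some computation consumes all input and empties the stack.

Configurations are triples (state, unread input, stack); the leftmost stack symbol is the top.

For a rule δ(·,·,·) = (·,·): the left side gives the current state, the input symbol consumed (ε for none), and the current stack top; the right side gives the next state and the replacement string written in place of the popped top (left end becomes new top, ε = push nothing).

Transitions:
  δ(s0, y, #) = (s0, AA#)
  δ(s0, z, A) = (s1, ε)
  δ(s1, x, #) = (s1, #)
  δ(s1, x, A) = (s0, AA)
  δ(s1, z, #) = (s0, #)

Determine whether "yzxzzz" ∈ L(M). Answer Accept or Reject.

(s0, yzxzzz, #) ⊢ (s0, zxzzz, AA#) ⊢ (s1, xzzz, A#) ⊢ (s0, zzz, AA#) ⊢ (s1, zz, A#)
No transition applies at (s1, zz, A#); input not fully consumed.

Reject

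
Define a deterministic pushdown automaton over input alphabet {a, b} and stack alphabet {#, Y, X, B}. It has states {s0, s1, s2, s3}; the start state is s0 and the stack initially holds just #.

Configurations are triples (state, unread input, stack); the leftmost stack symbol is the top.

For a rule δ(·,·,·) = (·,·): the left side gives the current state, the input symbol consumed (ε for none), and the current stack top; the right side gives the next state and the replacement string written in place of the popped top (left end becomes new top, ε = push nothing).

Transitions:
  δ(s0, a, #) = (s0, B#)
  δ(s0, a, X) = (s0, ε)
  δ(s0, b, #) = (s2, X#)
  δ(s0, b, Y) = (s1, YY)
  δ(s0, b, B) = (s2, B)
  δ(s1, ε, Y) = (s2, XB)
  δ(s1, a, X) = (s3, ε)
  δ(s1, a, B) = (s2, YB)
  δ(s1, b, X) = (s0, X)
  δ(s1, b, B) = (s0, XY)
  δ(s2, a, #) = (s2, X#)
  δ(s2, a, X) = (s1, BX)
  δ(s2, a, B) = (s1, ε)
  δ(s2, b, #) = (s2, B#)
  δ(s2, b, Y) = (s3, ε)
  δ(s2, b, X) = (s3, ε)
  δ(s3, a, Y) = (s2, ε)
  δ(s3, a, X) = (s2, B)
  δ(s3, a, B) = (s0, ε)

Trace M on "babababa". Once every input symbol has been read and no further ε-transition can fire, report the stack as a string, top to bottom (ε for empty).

YXBYX#

(s0, babababa, #) ⊢ (s2, abababa, X#) ⊢ (s1, bababa, BX#) ⊢ (s0, ababa, XYX#) ⊢ (s0, baba, YX#) ⊢ (s1, aba, YYX#) ⊢ (s2, aba, XBYX#) ⊢ (s1, ba, BXBYX#) ⊢ (s0, a, XYXBYX#) ⊢ (s0, ε, YXBYX#)
All input consumed in state s0 with stack YXBYX#.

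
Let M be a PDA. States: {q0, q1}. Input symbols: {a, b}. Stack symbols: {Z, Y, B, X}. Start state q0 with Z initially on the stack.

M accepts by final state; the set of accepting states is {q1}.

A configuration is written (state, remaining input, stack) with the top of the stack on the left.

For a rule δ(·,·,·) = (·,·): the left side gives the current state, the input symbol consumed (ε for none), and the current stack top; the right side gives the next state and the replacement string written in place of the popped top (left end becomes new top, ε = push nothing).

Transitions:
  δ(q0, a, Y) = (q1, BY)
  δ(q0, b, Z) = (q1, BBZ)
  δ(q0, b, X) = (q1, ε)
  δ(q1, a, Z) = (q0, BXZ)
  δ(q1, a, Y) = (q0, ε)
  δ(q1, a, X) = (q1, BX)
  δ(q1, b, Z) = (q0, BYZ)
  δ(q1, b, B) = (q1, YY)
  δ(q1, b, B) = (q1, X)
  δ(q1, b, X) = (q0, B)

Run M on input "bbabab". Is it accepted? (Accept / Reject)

Accept

One accepting computation: (q0, bbabab, Z) ⊢ (q1, babab, BBZ) ⊢ (q1, abab, XBZ) ⊢ (q1, bab, BXBZ) ⊢ (q1, ab, XXBZ) ⊢ (q1, b, BXXBZ) ⊢ (q1, ε, YYXXBZ)
All input consumed and state q1 ∈ F.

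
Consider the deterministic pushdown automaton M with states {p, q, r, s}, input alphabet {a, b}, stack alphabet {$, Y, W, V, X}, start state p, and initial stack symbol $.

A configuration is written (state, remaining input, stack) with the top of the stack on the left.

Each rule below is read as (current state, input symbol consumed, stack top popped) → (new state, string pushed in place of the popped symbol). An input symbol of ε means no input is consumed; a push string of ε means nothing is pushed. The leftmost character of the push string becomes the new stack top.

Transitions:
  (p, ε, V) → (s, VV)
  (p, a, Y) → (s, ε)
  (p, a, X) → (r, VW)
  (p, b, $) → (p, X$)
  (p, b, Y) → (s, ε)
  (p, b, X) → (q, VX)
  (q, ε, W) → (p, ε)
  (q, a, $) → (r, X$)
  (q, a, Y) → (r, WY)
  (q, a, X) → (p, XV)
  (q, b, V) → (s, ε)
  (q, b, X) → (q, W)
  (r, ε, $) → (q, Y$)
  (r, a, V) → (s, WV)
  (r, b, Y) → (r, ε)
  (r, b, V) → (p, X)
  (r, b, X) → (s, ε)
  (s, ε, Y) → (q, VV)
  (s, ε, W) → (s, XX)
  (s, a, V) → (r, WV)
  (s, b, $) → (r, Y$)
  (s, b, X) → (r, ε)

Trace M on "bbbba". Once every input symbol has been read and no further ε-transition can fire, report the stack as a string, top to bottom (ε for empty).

(p, bbbba, $) ⊢ (p, bbba, X$) ⊢ (q, bba, VX$) ⊢ (s, ba, X$) ⊢ (r, a, $) ⊢ (q, a, Y$) ⊢ (r, ε, WY$)
All input consumed in state r with stack WY$.

WY$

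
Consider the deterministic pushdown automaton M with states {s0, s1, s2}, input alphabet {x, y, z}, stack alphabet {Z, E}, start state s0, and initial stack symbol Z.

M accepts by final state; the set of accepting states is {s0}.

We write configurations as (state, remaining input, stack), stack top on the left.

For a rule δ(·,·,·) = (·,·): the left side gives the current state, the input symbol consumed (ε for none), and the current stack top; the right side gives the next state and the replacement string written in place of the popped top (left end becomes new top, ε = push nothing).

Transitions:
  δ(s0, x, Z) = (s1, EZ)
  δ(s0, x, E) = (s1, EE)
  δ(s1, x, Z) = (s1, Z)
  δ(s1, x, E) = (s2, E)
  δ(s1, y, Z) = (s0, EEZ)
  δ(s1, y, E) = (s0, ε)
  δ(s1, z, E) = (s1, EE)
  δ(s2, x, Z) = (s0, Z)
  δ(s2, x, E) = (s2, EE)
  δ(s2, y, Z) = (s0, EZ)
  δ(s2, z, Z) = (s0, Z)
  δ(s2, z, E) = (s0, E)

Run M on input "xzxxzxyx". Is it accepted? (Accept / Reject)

Reject

(s0, xzxxzxyx, Z)
  read x, top Z: go to s1, push EZ → (s1, zxxzxyx, EZ)
  read z, top E: go to s1, push EE → (s1, xxzxyx, EEZ)
  read x, top E: go to s2, push E → (s2, xzxyx, EEZ)
  read x, top E: go to s2, push EE → (s2, zxyx, EEEZ)
  read z, top E: go to s0, push E → (s0, xyx, EEEZ)
  read x, top E: go to s1, push EE → (s1, yx, EEEEZ)
  read y, top E: go to s0, push ε → (s0, x, EEEZ)
  read x, top E: go to s1, push EE → (s1, ε, EEEEZ)
All input consumed; state s1 ∉ F and no further ε-move applies.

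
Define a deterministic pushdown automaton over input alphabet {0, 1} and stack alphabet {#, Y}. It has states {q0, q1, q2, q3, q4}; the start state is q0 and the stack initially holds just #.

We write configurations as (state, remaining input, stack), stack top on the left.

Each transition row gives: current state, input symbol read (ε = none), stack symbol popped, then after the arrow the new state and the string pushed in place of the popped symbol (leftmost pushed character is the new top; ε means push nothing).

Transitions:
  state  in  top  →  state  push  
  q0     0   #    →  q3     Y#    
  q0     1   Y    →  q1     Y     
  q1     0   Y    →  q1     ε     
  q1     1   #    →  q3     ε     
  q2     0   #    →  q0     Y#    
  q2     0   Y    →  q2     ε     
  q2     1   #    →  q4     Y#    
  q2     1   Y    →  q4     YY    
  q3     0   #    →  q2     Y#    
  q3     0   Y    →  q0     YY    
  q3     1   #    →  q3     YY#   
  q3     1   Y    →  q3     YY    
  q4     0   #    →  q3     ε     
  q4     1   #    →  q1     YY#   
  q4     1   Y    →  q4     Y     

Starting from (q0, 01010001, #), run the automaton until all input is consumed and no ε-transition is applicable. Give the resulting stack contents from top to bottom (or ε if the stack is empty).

ε

(q0, 01010001, #) ⊢ (q3, 1010001, Y#) ⊢ (q3, 010001, YY#) ⊢ (q0, 10001, YYY#) ⊢ (q1, 0001, YYY#) ⊢ (q1, 001, YY#) ⊢ (q1, 01, Y#) ⊢ (q1, 1, #) ⊢ (q3, ε, ε)
All input consumed in state q3 with stack ε.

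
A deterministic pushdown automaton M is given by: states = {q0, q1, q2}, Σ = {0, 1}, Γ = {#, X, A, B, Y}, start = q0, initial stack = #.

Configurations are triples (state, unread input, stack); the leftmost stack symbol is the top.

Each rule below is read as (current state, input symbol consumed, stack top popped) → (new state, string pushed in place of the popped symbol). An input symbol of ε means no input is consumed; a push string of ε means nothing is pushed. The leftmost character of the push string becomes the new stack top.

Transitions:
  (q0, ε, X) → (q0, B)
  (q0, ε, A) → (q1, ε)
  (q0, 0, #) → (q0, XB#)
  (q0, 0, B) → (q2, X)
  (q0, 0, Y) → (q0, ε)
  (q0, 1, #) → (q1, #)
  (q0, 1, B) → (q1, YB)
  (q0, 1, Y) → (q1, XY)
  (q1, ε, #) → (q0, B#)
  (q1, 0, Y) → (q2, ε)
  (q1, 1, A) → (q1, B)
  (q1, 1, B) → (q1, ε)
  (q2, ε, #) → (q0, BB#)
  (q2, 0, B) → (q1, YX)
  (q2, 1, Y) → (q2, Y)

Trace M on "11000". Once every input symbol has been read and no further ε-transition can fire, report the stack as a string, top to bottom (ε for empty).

(q0, 11000, #)
  read 1, top #: go to q1, push # → (q1, 1000, #)
  ε-move, top #: go to q0, push B# → (q0, 1000, B#)
  read 1, top B: go to q1, push YB → (q1, 000, YB#)
  read 0, top Y: go to q2, push ε → (q2, 00, B#)
  read 0, top B: go to q1, push YX → (q1, 0, YX#)
  read 0, top Y: go to q2, push ε → (q2, ε, X#)
All input consumed in state q2 with stack X#.

X#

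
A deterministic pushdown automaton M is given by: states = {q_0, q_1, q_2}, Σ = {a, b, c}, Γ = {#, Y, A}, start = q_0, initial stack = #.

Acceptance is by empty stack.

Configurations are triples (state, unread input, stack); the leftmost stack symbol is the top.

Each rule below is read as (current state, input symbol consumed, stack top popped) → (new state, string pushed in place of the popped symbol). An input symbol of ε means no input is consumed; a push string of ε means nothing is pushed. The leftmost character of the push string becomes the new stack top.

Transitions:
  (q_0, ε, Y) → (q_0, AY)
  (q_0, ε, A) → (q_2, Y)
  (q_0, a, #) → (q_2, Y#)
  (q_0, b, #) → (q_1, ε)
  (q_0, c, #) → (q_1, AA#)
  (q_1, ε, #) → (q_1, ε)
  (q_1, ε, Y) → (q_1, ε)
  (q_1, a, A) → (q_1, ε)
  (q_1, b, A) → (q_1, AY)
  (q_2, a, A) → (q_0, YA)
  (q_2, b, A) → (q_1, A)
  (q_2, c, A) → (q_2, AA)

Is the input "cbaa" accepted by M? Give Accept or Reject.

(q_0, cbaa, #) ⊢ (q_1, baa, AA#) ⊢ (q_1, aa, AYA#) ⊢ (q_1, a, YA#) ⊢ (q_1, a, A#) ⊢ (q_1, ε, #) ⊢ (q_1, ε, ε)
All input consumed and the stack is empty.

Accept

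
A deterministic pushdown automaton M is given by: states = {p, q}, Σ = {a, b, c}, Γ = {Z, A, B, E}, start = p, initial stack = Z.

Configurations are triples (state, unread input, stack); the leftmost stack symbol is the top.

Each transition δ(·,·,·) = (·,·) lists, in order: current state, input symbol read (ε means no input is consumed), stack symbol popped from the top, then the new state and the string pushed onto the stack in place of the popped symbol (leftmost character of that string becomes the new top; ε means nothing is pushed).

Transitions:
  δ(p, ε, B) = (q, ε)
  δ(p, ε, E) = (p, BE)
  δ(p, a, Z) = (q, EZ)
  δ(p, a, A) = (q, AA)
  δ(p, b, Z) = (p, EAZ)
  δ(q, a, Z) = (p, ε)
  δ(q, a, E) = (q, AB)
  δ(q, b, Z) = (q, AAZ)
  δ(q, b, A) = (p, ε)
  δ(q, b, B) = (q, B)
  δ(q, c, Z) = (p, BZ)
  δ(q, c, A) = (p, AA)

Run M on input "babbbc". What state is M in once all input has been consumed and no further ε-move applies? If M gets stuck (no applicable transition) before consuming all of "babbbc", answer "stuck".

stuck

(p, babbbc, Z) ⊢ (p, abbbc, EAZ) ⊢ (p, abbbc, BEAZ) ⊢ (q, abbbc, EAZ) ⊢ (q, bbbc, ABAZ) ⊢ (p, bbc, BAZ) ⊢ (q, bbc, AZ) ⊢ (p, bc, Z) ⊢ (p, c, EAZ) ⊢ (p, c, BEAZ) ⊢ (q, c, EAZ)
No transition for (q, c, top E); M blocks with input c remaining.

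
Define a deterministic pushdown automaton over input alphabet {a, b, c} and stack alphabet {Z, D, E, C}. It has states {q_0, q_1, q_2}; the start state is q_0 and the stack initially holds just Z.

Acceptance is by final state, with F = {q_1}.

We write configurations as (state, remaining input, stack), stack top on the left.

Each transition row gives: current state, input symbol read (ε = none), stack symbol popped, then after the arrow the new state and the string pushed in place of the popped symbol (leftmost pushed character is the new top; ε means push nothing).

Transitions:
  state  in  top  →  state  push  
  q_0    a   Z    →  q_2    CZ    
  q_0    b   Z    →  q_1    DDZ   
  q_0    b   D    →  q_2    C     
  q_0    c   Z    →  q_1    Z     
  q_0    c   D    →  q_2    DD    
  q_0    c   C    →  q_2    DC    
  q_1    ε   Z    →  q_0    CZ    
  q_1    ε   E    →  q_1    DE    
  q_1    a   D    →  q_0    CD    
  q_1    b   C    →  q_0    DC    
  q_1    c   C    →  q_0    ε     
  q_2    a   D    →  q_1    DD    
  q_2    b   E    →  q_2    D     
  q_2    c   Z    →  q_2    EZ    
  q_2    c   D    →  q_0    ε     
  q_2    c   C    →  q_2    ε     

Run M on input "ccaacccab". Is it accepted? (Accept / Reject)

(q_0, ccaacccab, Z) ⊢ (q_1, caacccab, Z) ⊢ (q_0, caacccab, CZ) ⊢ (q_2, aacccab, DCZ) ⊢ (q_1, acccab, DDCZ) ⊢ (q_0, cccab, CDDCZ) ⊢ (q_2, ccab, DCDDCZ) ⊢ (q_0, cab, CDDCZ) ⊢ (q_2, ab, DCDDCZ) ⊢ (q_1, b, DDCDDCZ)
No transition applies at (q_1, b, DDCDDCZ); input not fully consumed.

Reject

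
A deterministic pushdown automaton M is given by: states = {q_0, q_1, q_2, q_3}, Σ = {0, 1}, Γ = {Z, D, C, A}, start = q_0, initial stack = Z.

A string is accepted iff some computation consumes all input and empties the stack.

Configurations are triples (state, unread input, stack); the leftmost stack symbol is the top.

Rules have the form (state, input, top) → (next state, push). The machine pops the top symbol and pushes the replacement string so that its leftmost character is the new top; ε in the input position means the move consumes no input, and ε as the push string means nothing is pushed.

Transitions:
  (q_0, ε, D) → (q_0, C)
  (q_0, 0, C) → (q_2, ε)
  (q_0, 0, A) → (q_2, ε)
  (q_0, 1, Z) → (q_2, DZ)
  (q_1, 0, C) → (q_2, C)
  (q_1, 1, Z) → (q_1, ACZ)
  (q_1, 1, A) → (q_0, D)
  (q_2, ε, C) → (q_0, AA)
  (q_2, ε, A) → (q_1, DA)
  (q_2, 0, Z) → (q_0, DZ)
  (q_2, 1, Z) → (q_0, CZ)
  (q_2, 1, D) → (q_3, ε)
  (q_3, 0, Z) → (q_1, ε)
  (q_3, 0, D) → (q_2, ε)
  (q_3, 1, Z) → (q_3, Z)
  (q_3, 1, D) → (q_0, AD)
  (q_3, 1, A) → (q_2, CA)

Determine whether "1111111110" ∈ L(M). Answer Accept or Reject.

(q_0, 1111111110, Z)
  read 1, top Z: go to q_2, push DZ → (q_2, 111111110, DZ)
  read 1, top D: go to q_3, push ε → (q_3, 11111110, Z)
  read 1, top Z: go to q_3, push Z → (q_3, 1111110, Z)
  read 1, top Z: go to q_3, push Z → (q_3, 111110, Z)
  read 1, top Z: go to q_3, push Z → (q_3, 11110, Z)
  read 1, top Z: go to q_3, push Z → (q_3, 1110, Z)
  read 1, top Z: go to q_3, push Z → (q_3, 110, Z)
  read 1, top Z: go to q_3, push Z → (q_3, 10, Z)
  read 1, top Z: go to q_3, push Z → (q_3, 0, Z)
  read 0, top Z: go to q_1, push ε → (q_1, ε, ε)
All input consumed and the stack is empty.

Accept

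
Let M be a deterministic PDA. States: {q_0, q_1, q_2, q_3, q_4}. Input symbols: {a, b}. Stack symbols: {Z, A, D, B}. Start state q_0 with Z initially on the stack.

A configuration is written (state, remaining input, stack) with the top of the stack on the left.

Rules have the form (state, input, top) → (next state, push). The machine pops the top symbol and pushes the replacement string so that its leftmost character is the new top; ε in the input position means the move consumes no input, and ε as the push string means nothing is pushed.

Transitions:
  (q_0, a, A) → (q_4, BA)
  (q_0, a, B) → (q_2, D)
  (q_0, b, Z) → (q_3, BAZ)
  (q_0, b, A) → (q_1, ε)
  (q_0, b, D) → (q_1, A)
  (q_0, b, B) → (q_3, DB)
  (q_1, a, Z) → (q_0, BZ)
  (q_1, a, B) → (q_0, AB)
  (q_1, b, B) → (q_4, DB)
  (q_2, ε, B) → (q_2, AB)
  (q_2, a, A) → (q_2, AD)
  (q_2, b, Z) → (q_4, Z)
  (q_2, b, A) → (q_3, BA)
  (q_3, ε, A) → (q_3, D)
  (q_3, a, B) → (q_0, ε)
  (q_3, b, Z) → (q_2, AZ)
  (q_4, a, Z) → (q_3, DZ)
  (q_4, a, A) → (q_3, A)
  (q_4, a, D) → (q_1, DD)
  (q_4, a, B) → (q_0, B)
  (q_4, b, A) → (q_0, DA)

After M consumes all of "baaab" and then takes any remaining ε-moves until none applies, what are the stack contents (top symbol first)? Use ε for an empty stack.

DBAZ

(q_0, baaab, Z)
  read b, top Z: go to q_3, push BAZ → (q_3, aaab, BAZ)
  read a, top B: go to q_0, push ε → (q_0, aab, AZ)
  read a, top A: go to q_4, push BA → (q_4, ab, BAZ)
  read a, top B: go to q_0, push B → (q_0, b, BAZ)
  read b, top B: go to q_3, push DB → (q_3, ε, DBAZ)
All input consumed in state q_3 with stack DBAZ.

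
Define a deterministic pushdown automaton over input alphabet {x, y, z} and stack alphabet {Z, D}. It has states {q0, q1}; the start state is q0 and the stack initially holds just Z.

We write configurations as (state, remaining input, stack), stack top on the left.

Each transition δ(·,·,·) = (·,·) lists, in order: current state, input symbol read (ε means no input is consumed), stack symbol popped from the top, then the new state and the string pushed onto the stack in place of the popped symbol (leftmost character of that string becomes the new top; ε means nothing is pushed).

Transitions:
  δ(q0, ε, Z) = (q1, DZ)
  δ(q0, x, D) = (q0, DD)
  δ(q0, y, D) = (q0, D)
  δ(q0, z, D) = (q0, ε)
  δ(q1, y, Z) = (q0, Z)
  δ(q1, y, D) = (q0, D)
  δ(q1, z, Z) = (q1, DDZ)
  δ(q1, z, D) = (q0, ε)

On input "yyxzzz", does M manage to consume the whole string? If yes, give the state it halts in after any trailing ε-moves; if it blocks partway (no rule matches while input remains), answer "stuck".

q1

(q0, yyxzzz, Z)
  ε-move, top Z: go to q1, push DZ → (q1, yyxzzz, DZ)
  read y, top D: go to q0, push D → (q0, yxzzz, DZ)
  read y, top D: go to q0, push D → (q0, xzzz, DZ)
  read x, top D: go to q0, push DD → (q0, zzz, DDZ)
  read z, top D: go to q0, push ε → (q0, zz, DZ)
  read z, top D: go to q0, push ε → (q0, z, Z)
  ε-move, top Z: go to q1, push DZ → (q1, z, DZ)
  read z, top D: go to q0, push ε → (q0, ε, Z)
  ε-move, top Z: go to q1, push DZ → (q1, ε, DZ)
All input consumed; M is in state q1.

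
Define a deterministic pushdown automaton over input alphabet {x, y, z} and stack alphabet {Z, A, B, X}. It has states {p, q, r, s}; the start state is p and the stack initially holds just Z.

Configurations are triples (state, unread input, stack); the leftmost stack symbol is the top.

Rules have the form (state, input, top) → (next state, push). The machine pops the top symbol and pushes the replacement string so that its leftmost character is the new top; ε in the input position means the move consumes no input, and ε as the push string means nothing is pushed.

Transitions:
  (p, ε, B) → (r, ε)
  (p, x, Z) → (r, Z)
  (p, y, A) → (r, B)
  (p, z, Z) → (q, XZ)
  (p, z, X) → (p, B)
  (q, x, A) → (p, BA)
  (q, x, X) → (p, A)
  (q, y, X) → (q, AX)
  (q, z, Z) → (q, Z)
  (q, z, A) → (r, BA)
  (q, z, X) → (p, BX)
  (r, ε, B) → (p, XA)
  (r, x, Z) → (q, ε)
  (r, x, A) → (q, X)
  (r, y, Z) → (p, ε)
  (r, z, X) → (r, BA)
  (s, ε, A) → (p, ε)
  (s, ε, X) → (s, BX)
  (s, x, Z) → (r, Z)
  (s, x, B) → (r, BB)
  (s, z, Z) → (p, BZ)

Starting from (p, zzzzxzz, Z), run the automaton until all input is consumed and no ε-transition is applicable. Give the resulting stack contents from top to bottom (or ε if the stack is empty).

XAAAZ

(p, zzzzxzz, Z) ⊢ (q, zzzxzz, XZ) ⊢ (p, zzxzz, BXZ) ⊢ (r, zzxzz, XZ) ⊢ (r, zxzz, BAZ) ⊢ (p, zxzz, XAAZ) ⊢ (p, xzz, BAAZ) ⊢ (r, xzz, AAZ) ⊢ (q, zz, XAZ) ⊢ (p, z, BXAZ) ⊢ (r, z, XAZ) ⊢ (r, ε, BAAZ) ⊢ (p, ε, XAAAZ)
All input consumed in state p with stack XAAAZ.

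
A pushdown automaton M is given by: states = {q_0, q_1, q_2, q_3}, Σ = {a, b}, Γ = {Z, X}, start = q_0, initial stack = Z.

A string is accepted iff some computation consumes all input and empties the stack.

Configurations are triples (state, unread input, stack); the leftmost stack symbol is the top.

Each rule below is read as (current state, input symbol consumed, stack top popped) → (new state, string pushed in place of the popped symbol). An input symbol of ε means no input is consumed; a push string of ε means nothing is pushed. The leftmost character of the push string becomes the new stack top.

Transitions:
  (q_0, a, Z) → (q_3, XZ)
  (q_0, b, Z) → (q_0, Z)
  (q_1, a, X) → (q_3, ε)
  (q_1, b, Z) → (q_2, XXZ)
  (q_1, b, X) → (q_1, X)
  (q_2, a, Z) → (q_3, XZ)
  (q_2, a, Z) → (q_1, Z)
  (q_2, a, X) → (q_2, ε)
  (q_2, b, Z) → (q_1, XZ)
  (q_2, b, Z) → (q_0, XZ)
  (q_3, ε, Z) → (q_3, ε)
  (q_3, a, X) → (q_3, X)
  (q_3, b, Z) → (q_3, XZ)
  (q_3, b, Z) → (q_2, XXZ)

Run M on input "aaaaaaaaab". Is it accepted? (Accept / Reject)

Reject

No computation consumes all input and empties the stack.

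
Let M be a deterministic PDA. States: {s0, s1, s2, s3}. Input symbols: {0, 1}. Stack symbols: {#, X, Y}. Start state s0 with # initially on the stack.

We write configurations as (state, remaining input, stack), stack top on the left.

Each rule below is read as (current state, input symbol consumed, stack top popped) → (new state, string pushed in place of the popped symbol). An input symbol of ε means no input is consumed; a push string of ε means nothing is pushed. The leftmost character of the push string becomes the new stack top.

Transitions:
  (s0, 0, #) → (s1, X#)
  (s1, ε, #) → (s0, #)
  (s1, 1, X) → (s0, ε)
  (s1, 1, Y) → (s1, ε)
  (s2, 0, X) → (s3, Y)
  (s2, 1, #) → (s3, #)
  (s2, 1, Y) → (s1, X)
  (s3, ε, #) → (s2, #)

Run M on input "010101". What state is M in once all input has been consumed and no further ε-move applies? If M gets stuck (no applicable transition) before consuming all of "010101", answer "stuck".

(s0, 010101, #)
  read 0, top #: go to s1, push X# → (s1, 10101, X#)
  read 1, top X: go to s0, push ε → (s0, 0101, #)
  read 0, top #: go to s1, push X# → (s1, 101, X#)
  read 1, top X: go to s0, push ε → (s0, 01, #)
  read 0, top #: go to s1, push X# → (s1, 1, X#)
  read 1, top X: go to s0, push ε → (s0, ε, #)
All input consumed; M is in state s0.

s0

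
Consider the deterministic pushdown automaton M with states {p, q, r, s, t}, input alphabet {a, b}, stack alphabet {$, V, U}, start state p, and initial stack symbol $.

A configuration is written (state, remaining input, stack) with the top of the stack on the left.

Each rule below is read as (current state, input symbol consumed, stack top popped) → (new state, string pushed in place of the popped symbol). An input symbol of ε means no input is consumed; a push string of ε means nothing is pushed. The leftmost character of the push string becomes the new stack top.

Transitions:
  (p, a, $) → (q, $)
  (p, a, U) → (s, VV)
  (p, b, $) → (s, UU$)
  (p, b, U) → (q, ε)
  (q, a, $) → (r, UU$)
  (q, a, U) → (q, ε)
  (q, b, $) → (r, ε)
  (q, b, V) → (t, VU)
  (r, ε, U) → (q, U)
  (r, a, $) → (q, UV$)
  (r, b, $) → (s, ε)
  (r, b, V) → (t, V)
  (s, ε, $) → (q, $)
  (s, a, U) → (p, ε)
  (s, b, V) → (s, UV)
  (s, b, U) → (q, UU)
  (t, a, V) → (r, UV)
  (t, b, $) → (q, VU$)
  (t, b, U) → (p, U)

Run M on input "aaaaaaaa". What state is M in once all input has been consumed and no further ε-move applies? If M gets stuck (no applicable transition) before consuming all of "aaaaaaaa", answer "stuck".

q

(p, aaaaaaaa, $)
  read a, top $: go to q, push $ → (q, aaaaaaa, $)
  read a, top $: go to r, push UU$ → (r, aaaaaa, UU$)
  ε-move, top U: go to q, push U → (q, aaaaaa, UU$)
  read a, top U: go to q, push ε → (q, aaaaa, U$)
  read a, top U: go to q, push ε → (q, aaaa, $)
  read a, top $: go to r, push UU$ → (r, aaa, UU$)
  ε-move, top U: go to q, push U → (q, aaa, UU$)
  read a, top U: go to q, push ε → (q, aa, U$)
  read a, top U: go to q, push ε → (q, a, $)
  read a, top $: go to r, push UU$ → (r, ε, UU$)
  ε-move, top U: go to q, push U → (q, ε, UU$)
All input consumed; M is in state q.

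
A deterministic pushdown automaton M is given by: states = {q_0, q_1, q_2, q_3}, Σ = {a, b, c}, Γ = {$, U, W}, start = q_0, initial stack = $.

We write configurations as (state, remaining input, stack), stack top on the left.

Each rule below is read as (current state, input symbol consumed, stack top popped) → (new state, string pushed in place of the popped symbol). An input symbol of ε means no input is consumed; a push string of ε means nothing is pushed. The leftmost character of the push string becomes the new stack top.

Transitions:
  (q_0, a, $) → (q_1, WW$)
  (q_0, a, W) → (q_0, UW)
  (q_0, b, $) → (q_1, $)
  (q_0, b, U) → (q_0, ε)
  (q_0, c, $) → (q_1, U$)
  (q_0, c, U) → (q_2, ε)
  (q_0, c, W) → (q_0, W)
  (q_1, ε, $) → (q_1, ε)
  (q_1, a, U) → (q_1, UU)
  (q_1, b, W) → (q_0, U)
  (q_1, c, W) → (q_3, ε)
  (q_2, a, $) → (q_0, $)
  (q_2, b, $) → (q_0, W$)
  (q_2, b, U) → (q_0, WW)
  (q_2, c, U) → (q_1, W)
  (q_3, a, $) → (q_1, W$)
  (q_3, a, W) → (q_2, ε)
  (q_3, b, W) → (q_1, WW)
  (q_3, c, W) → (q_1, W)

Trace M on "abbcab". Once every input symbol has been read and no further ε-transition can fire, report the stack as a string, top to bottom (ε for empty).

W$

(q_0, abbcab, $) ⊢ (q_1, bbcab, WW$) ⊢ (q_0, bcab, UW$) ⊢ (q_0, cab, W$) ⊢ (q_0, ab, W$) ⊢ (q_0, b, UW$) ⊢ (q_0, ε, W$)
All input consumed in state q_0 with stack W$.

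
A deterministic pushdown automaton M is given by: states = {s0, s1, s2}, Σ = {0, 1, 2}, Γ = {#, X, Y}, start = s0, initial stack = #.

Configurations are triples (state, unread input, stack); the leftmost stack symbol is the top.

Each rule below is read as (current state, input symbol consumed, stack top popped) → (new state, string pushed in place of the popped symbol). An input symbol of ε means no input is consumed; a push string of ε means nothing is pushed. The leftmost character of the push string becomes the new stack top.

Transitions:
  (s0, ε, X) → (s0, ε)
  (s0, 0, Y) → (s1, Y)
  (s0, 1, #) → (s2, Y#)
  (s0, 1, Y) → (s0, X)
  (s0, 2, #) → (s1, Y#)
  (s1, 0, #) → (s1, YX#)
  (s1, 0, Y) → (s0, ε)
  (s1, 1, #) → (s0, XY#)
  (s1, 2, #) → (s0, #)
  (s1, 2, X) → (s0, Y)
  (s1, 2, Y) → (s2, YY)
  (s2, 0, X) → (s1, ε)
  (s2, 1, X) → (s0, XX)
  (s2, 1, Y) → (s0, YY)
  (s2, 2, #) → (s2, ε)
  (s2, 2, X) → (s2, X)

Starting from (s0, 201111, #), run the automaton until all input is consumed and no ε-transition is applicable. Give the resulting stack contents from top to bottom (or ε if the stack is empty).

(s0, 201111, #)
  read 2, top #: go to s1, push Y# → (s1, 01111, Y#)
  read 0, top Y: go to s0, push ε → (s0, 1111, #)
  read 1, top #: go to s2, push Y# → (s2, 111, Y#)
  read 1, top Y: go to s0, push YY → (s0, 11, YY#)
  read 1, top Y: go to s0, push X → (s0, 1, XY#)
  ε-move, top X: go to s0, push ε → (s0, 1, Y#)
  read 1, top Y: go to s0, push X → (s0, ε, X#)
  ε-move, top X: go to s0, push ε → (s0, ε, #)
All input consumed in state s0 with stack #.

#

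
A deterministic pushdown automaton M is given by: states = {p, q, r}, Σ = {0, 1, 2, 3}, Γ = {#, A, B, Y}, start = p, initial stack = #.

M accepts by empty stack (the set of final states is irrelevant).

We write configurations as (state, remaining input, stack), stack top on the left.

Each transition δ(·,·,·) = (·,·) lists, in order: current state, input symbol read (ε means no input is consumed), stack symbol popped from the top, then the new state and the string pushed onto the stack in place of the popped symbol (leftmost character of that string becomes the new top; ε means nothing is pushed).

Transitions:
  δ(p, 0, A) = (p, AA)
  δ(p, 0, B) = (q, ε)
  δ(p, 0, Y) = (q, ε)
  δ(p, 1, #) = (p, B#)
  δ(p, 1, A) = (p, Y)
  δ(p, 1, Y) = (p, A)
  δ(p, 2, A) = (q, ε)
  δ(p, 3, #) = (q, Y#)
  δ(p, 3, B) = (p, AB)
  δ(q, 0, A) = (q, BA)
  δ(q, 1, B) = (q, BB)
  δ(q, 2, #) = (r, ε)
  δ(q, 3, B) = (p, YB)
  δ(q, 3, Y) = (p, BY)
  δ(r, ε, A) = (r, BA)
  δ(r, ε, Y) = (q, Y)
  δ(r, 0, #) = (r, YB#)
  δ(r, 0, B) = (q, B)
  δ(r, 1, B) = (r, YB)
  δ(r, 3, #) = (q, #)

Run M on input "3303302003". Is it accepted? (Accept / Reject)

(p, 3303302003, #)
  read 3, top #: go to q, push Y# → (q, 303302003, Y#)
  read 3, top Y: go to p, push BY → (p, 03302003, BY#)
  read 0, top B: go to q, push ε → (q, 3302003, Y#)
  read 3, top Y: go to p, push BY → (p, 302003, BY#)
  read 3, top B: go to p, push AB → (p, 02003, ABY#)
  read 0, top A: go to p, push AA → (p, 2003, AABY#)
  read 2, top A: go to q, push ε → (q, 003, ABY#)
  read 0, top A: go to q, push BA → (q, 03, BABY#)
No transition applies at (q, 03, BABY#); input not fully consumed.

Reject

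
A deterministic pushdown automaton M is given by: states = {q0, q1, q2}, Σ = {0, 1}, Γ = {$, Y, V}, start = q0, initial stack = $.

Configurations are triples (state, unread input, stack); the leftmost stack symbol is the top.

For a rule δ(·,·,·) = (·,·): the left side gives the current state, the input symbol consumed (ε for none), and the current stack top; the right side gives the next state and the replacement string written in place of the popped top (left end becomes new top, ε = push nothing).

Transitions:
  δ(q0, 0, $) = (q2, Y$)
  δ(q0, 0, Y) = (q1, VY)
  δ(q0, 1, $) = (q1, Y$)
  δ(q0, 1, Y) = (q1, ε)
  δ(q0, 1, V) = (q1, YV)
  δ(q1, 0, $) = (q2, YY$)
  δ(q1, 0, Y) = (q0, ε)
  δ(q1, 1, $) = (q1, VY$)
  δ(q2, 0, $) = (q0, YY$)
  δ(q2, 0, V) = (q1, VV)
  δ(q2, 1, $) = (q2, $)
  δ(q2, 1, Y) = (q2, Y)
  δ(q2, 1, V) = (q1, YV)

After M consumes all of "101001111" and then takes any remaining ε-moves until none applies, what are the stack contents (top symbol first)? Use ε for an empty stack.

(q0, 101001111, $)
  read 1, top $: go to q1, push Y$ → (q1, 01001111, Y$)
  read 0, top Y: go to q0, push ε → (q0, 1001111, $)
  read 1, top $: go to q1, push Y$ → (q1, 001111, Y$)
  read 0, top Y: go to q0, push ε → (q0, 01111, $)
  read 0, top $: go to q2, push Y$ → (q2, 1111, Y$)
  read 1, top Y: go to q2, push Y → (q2, 111, Y$)
  read 1, top Y: go to q2, push Y → (q2, 11, Y$)
  read 1, top Y: go to q2, push Y → (q2, 1, Y$)
  read 1, top Y: go to q2, push Y → (q2, ε, Y$)
All input consumed in state q2 with stack Y$.

Y$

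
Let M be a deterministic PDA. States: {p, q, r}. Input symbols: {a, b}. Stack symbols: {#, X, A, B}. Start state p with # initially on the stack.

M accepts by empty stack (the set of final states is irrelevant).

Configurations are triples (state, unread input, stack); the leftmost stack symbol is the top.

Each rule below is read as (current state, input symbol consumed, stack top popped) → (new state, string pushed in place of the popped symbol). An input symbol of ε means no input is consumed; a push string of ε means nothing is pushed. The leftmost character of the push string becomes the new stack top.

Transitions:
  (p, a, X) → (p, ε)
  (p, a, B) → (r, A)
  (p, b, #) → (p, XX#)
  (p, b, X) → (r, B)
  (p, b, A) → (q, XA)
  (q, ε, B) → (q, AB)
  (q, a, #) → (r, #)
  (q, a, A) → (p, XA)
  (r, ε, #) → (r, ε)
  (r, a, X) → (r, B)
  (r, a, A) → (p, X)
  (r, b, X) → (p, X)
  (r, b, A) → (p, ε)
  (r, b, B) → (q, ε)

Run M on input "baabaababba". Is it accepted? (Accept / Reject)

(p, baabaababba, #)
  read b, top #: go to p, push XX# → (p, aabaababba, XX#)
  read a, top X: go to p, push ε → (p, abaababba, X#)
  read a, top X: go to p, push ε → (p, baababba, #)
  read b, top #: go to p, push XX# → (p, aababba, XX#)
  read a, top X: go to p, push ε → (p, ababba, X#)
  read a, top X: go to p, push ε → (p, babba, #)
  read b, top #: go to p, push XX# → (p, abba, XX#)
  read a, top X: go to p, push ε → (p, bba, X#)
  read b, top X: go to r, push B → (r, ba, B#)
  read b, top B: go to q, push ε → (q, a, #)
  read a, top #: go to r, push # → (r, ε, #)
  ε-move, top #: go to r, push ε → (r, ε, ε)
All input consumed and the stack is empty.

Accept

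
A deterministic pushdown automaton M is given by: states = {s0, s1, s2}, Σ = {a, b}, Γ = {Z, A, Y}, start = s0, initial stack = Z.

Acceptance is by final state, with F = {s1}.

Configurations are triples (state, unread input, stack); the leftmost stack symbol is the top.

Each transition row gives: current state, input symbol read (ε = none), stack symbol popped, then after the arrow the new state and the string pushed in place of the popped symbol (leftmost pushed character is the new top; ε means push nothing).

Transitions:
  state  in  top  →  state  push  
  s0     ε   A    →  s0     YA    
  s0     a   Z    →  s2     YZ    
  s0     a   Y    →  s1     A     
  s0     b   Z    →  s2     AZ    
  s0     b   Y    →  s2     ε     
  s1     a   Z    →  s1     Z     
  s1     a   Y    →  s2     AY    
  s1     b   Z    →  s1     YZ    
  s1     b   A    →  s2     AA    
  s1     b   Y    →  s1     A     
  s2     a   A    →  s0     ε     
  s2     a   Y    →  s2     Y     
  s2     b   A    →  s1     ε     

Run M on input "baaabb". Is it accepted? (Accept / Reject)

(s0, baaabb, Z)
  read b, top Z: go to s2, push AZ → (s2, aaabb, AZ)
  read a, top A: go to s0, push ε → (s0, aabb, Z)
  read a, top Z: go to s2, push YZ → (s2, abb, YZ)
  read a, top Y: go to s2, push Y → (s2, bb, YZ)
No transition applies at (s2, bb, YZ); input not fully consumed.

Reject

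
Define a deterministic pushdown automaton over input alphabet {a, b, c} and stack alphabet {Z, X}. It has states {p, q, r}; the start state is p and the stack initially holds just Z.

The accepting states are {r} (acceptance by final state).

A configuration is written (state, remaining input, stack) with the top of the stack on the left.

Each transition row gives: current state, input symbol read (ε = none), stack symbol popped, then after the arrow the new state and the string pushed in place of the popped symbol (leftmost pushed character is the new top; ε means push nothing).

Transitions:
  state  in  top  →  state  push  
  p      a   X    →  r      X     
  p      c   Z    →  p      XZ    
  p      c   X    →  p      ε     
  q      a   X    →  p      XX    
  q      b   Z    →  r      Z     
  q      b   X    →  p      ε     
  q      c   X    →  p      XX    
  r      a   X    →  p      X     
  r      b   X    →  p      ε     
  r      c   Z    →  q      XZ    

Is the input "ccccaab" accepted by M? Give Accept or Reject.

Reject

(p, ccccaab, Z) ⊢ (p, cccaab, XZ) ⊢ (p, ccaab, Z) ⊢ (p, caab, XZ) ⊢ (p, aab, Z)
No transition applies at (p, aab, Z); input not fully consumed.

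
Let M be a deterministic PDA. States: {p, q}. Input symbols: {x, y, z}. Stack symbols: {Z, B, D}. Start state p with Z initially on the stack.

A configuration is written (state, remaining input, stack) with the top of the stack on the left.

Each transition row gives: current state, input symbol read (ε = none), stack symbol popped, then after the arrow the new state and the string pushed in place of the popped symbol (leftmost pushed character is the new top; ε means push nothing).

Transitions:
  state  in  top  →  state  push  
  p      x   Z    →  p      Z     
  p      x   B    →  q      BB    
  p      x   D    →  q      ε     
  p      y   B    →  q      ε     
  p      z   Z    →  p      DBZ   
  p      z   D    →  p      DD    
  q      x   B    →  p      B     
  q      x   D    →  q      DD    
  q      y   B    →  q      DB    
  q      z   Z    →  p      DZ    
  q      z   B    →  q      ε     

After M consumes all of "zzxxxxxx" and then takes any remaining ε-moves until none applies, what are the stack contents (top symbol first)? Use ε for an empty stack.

(p, zzxxxxxx, Z)
  read z, top Z: go to p, push DBZ → (p, zxxxxxx, DBZ)
  read z, top D: go to p, push DD → (p, xxxxxx, DDBZ)
  read x, top D: go to q, push ε → (q, xxxxx, DBZ)
  read x, top D: go to q, push DD → (q, xxxx, DDBZ)
  read x, top D: go to q, push DD → (q, xxx, DDDBZ)
  read x, top D: go to q, push DD → (q, xx, DDDDBZ)
  read x, top D: go to q, push DD → (q, x, DDDDDBZ)
  read x, top D: go to q, push DD → (q, ε, DDDDDDBZ)
All input consumed in state q with stack DDDDDDBZ.

DDDDDDBZ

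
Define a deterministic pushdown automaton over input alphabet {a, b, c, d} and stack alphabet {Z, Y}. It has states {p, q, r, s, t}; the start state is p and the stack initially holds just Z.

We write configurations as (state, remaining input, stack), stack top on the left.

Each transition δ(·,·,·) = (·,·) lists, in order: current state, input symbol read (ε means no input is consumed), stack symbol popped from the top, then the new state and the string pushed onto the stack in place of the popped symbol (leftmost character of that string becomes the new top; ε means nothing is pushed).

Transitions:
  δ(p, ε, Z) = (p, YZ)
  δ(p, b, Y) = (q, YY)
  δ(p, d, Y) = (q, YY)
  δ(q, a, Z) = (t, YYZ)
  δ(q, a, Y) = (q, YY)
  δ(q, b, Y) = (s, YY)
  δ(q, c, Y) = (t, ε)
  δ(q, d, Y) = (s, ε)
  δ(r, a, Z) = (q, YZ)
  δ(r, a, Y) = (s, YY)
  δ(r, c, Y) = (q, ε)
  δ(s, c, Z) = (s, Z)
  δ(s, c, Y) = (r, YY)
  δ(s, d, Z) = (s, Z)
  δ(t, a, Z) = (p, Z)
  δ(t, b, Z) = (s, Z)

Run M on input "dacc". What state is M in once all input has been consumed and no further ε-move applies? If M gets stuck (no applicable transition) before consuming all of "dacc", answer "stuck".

(p, dacc, Z)
  ε-move, top Z: go to p, push YZ → (p, dacc, YZ)
  read d, top Y: go to q, push YY → (q, acc, YYZ)
  read a, top Y: go to q, push YY → (q, cc, YYYZ)
  read c, top Y: go to t, push ε → (t, c, YYZ)
No transition for (t, c, top Y); M blocks with input c remaining.

stuck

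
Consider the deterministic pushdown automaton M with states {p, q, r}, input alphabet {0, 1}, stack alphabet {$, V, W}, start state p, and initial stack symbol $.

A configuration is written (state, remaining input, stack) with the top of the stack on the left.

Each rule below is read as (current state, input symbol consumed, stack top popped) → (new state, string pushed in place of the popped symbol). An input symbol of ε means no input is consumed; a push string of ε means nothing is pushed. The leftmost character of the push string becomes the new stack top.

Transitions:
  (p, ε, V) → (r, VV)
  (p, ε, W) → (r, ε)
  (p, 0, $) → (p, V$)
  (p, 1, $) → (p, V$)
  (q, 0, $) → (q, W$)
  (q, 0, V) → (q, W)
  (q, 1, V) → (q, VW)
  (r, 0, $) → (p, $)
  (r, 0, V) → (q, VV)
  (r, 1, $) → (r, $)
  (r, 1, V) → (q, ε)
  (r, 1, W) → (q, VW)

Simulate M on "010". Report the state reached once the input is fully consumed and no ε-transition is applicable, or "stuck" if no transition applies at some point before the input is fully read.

q

(p, 010, $)
  read 0, top $: go to p, push V$ → (p, 10, V$)
  ε-move, top V: go to r, push VV → (r, 10, VV$)
  read 1, top V: go to q, push ε → (q, 0, V$)
  read 0, top V: go to q, push W → (q, ε, W$)
All input consumed; M is in state q.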